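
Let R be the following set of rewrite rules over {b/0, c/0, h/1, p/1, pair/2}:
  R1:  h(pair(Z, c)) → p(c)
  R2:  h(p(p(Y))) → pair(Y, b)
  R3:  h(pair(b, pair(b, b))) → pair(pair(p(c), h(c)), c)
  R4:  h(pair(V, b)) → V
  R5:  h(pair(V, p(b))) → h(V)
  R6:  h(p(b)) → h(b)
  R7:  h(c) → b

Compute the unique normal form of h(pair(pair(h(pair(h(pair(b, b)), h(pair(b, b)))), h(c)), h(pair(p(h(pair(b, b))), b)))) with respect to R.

b

1. h(pair(pair(h(pair(h(pair(b, b)), h(pair(b, b)))), h(c)), h(pair(p(h(pair(b, b))), b))))  →  h(pair(pair(h(pair(b, h(pair(b, b)))), h(c)), h(pair(p(h(pair(b, b))), b))))   [R4 at 1.1.1.1.1]
2. h(pair(pair(h(pair(b, h(pair(b, b)))), h(c)), h(pair(p(h(pair(b, b))), b))))  →  h(pair(pair(h(pair(b, b)), h(c)), h(pair(p(h(pair(b, b))), b))))   [R4 at 1.1.1.1.2]
3. h(pair(pair(h(pair(b, b)), h(c)), h(pair(p(h(pair(b, b))), b))))  →  h(pair(pair(b, h(c)), h(pair(p(h(pair(b, b))), b))))   [R4 at 1.1.1]
4. h(pair(pair(b, h(c)), h(pair(p(h(pair(b, b))), b))))  →  h(pair(pair(b, b), h(pair(p(h(pair(b, b))), b))))   [R7 at 1.1.2]
5. h(pair(pair(b, b), h(pair(p(h(pair(b, b))), b))))  →  h(pair(pair(b, b), p(h(pair(b, b)))))   [R4 at 1.2]
6. h(pair(pair(b, b), p(h(pair(b, b)))))  →  h(pair(pair(b, b), p(b)))   [R4 at 1.2.1]
7. h(pair(pair(b, b), p(b)))  →  h(pair(b, b))   [R5 at ε]
8. h(pair(b, b))  →  b   [R4 at ε]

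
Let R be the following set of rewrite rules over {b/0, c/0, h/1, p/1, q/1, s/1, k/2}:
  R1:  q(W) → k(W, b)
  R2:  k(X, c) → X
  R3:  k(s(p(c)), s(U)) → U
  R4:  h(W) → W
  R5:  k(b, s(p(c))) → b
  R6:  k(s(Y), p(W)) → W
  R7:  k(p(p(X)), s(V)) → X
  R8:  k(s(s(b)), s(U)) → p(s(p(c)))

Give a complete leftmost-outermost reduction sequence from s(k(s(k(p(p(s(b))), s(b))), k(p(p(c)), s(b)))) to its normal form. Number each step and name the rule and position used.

1. s(k(s(k(p(p(s(b))), s(b))), k(p(p(c)), s(b))))  →  s(k(s(s(b)), k(p(p(c)), s(b))))   [R7 at 1.1.1]
2. s(k(s(s(b)), k(p(p(c)), s(b))))  →  s(k(s(s(b)), c))   [R7 at 1.2]
3. s(k(s(s(b)), c))  →  s(s(s(b)))   [R2 at 1]

s(s(s(b)))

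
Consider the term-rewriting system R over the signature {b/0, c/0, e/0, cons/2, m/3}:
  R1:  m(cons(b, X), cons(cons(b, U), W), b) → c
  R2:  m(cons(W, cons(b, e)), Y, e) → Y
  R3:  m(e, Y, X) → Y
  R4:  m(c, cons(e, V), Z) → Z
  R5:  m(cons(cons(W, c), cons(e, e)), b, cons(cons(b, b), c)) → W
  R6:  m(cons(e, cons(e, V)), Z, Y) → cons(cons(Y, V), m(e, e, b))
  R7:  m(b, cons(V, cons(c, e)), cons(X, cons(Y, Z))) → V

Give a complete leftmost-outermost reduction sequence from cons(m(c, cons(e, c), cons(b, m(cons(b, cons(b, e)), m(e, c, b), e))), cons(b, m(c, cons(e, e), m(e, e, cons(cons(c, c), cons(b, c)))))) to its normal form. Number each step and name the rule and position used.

1. cons(m(c, cons(e, c), cons(b, m(cons(b, cons(b, e)), m(e, c, b), e))), cons(b, m(c, cons(e, e), m(e, e, cons(cons(c, c), cons(b, c))))))  →  cons(cons(b, m(cons(b, cons(b, e)), m(e, c, b), e)), cons(b, m(c, cons(e, e), m(e, e, cons(cons(c, c), cons(b, c))))))   [R4 at 1]
2. cons(cons(b, m(cons(b, cons(b, e)), m(e, c, b), e)), cons(b, m(c, cons(e, e), m(e, e, cons(cons(c, c), cons(b, c))))))  →  cons(cons(b, m(e, c, b)), cons(b, m(c, cons(e, e), m(e, e, cons(cons(c, c), cons(b, c))))))   [R2 at 1.2]
3. cons(cons(b, m(e, c, b)), cons(b, m(c, cons(e, e), m(e, e, cons(cons(c, c), cons(b, c))))))  →  cons(cons(b, c), cons(b, m(c, cons(e, e), m(e, e, cons(cons(c, c), cons(b, c))))))   [R3 at 1.2]
4. cons(cons(b, c), cons(b, m(c, cons(e, e), m(e, e, cons(cons(c, c), cons(b, c))))))  →  cons(cons(b, c), cons(b, m(e, e, cons(cons(c, c), cons(b, c)))))   [R4 at 2.2]
5. cons(cons(b, c), cons(b, m(e, e, cons(cons(c, c), cons(b, c)))))  →  cons(cons(b, c), cons(b, e))   [R3 at 2.2]

cons(cons(b, c), cons(b, e))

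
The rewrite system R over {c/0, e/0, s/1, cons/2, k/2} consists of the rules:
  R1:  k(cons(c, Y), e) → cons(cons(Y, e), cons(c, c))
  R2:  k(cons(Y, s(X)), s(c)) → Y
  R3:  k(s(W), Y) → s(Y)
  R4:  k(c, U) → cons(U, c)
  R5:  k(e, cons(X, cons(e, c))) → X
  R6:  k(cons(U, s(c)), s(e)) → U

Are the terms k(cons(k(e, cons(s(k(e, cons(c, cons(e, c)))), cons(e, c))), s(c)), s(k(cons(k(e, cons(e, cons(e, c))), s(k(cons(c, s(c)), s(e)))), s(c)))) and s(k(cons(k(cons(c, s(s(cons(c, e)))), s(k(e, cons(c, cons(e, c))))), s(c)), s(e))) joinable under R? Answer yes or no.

yes — NF(t₁) = s(c), NF(t₂) = s(c)

Reduce t₁ = k(cons(k(e, cons(s(k(e, cons(c, cons(e, c)))), cons(e, c))), s(c)), s(k(cons(k(e, cons(e, cons(e, c))), s(k(cons(c, s(c)), s(e)))), s(c)))):
1. k(cons(k(e, cons(s(k(e, cons(c, cons(e, c)))), cons(e, c))), s(c)), s(k(cons(k(e, cons(e, cons(e, c))), s(k(cons(c, s(c)), s(e)))), s(c))))  →  k(cons(s(k(e, cons(c, cons(e, c)))), s(c)), s(k(cons(k(e, cons(e, cons(e, c))), s(k(cons(c, s(c)), s(e)))), s(c))))   [R5 at 1.1]
2. k(cons(s(k(e, cons(c, cons(e, c)))), s(c)), s(k(cons(k(e, cons(e, cons(e, c))), s(k(cons(c, s(c)), s(e)))), s(c))))  →  k(cons(s(c), s(c)), s(k(cons(k(e, cons(e, cons(e, c))), s(k(cons(c, s(c)), s(e)))), s(c))))   [R5 at 1.1.1]
3. k(cons(s(c), s(c)), s(k(cons(k(e, cons(e, cons(e, c))), s(k(cons(c, s(c)), s(e)))), s(c))))  →  k(cons(s(c), s(c)), s(k(e, cons(e, cons(e, c)))))   [R2 at 2.1]
4. k(cons(s(c), s(c)), s(k(e, cons(e, cons(e, c)))))  →  k(cons(s(c), s(c)), s(e))   [R5 at 2.1]
5. k(cons(s(c), s(c)), s(e))  →  s(c)   [R6 at ε]

Reduce t₂ = s(k(cons(k(cons(c, s(s(cons(c, e)))), s(k(e, cons(c, cons(e, c))))), s(c)), s(e))):
1. s(k(cons(k(cons(c, s(s(cons(c, e)))), s(k(e, cons(c, cons(e, c))))), s(c)), s(e)))  →  s(k(cons(c, s(s(cons(c, e)))), s(k(e, cons(c, cons(e, c))))))   [R6 at 1]
2. s(k(cons(c, s(s(cons(c, e)))), s(k(e, cons(c, cons(e, c))))))  →  s(k(cons(c, s(s(cons(c, e)))), s(c)))   [R5 at 1.2.1]
3. s(k(cons(c, s(s(cons(c, e)))), s(c)))  →  s(c)   [R2 at 1]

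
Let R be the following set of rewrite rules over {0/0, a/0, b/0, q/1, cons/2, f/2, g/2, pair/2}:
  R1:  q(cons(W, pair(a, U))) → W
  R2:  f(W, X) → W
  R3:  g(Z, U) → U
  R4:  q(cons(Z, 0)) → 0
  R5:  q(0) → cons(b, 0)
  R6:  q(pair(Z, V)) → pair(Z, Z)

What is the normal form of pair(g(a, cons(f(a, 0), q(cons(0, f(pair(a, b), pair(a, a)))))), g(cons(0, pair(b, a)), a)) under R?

1. pair(g(a, cons(f(a, 0), q(cons(0, f(pair(a, b), pair(a, a)))))), g(cons(0, pair(b, a)), a))  →  pair(cons(f(a, 0), q(cons(0, f(pair(a, b), pair(a, a))))), g(cons(0, pair(b, a)), a))   [R3 at 1]
2. pair(cons(f(a, 0), q(cons(0, f(pair(a, b), pair(a, a))))), g(cons(0, pair(b, a)), a))  →  pair(cons(a, q(cons(0, f(pair(a, b), pair(a, a))))), g(cons(0, pair(b, a)), a))   [R2 at 1.1]
3. pair(cons(a, q(cons(0, f(pair(a, b), pair(a, a))))), g(cons(0, pair(b, a)), a))  →  pair(cons(a, q(cons(0, pair(a, b)))), g(cons(0, pair(b, a)), a))   [R2 at 1.2.1.2]
4. pair(cons(a, q(cons(0, pair(a, b)))), g(cons(0, pair(b, a)), a))  →  pair(cons(a, 0), g(cons(0, pair(b, a)), a))   [R1 at 1.2]
5. pair(cons(a, 0), g(cons(0, pair(b, a)), a))  →  pair(cons(a, 0), a)   [R3 at 2]

pair(cons(a, 0), a)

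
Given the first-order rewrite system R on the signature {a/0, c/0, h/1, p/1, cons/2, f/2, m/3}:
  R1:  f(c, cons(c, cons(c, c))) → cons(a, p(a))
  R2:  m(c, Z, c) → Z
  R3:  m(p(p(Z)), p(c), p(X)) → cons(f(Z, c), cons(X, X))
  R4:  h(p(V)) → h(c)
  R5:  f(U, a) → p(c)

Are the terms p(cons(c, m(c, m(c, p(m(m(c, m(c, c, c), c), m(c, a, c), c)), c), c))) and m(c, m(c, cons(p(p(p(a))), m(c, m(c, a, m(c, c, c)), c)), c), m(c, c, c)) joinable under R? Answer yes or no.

no — NF(t₁) = p(cons(c, p(a))), NF(t₂) = cons(p(p(p(a))), a)

Reduce t₁ = p(cons(c, m(c, m(c, p(m(m(c, m(c, c, c), c), m(c, a, c), c)), c), c))):
1. p(cons(c, m(c, m(c, p(m(m(c, m(c, c, c), c), m(c, a, c), c)), c), c)))  →  p(cons(c, m(c, p(m(m(c, m(c, c, c), c), m(c, a, c), c)), c)))   [R2 at 1.2]
2. p(cons(c, m(c, p(m(m(c, m(c, c, c), c), m(c, a, c), c)), c)))  →  p(cons(c, p(m(m(c, m(c, c, c), c), m(c, a, c), c))))   [R2 at 1.2]
3. p(cons(c, p(m(m(c, m(c, c, c), c), m(c, a, c), c))))  →  p(cons(c, p(m(m(c, c, c), m(c, a, c), c))))   [R2 at 1.2.1.1]
4. p(cons(c, p(m(m(c, c, c), m(c, a, c), c))))  →  p(cons(c, p(m(c, m(c, a, c), c))))   [R2 at 1.2.1.1]
5. p(cons(c, p(m(c, m(c, a, c), c))))  →  p(cons(c, p(m(c, a, c))))   [R2 at 1.2.1]
6. p(cons(c, p(m(c, a, c))))  →  p(cons(c, p(a)))   [R2 at 1.2.1]

Reduce t₂ = m(c, m(c, cons(p(p(p(a))), m(c, m(c, a, m(c, c, c)), c)), c), m(c, c, c)):
1. m(c, m(c, cons(p(p(p(a))), m(c, m(c, a, m(c, c, c)), c)), c), m(c, c, c))  →  m(c, cons(p(p(p(a))), m(c, m(c, a, m(c, c, c)), c)), m(c, c, c))   [R2 at 2]
2. m(c, cons(p(p(p(a))), m(c, m(c, a, m(c, c, c)), c)), m(c, c, c))  →  m(c, cons(p(p(p(a))), m(c, a, m(c, c, c))), m(c, c, c))   [R2 at 2.2]
3. m(c, cons(p(p(p(a))), m(c, a, m(c, c, c))), m(c, c, c))  →  m(c, cons(p(p(p(a))), m(c, a, c)), m(c, c, c))   [R2 at 2.2.3]
4. m(c, cons(p(p(p(a))), m(c, a, c)), m(c, c, c))  →  m(c, cons(p(p(p(a))), a), m(c, c, c))   [R2 at 2.2]
5. m(c, cons(p(p(p(a))), a), m(c, c, c))  →  m(c, cons(p(p(p(a))), a), c)   [R2 at 3]
6. m(c, cons(p(p(p(a))), a), c)  →  cons(p(p(p(a))), a)   [R2 at ε]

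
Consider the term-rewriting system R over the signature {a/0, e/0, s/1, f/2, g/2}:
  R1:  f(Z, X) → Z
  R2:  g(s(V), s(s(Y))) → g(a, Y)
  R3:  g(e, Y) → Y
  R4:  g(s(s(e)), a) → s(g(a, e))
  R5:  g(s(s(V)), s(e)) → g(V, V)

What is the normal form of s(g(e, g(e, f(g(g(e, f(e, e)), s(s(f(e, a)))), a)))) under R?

1. s(g(e, g(e, f(g(g(e, f(e, e)), s(s(f(e, a)))), a))))  →  s(g(e, f(g(g(e, f(e, e)), s(s(f(e, a)))), a)))   [R3 at 1]
2. s(g(e, f(g(g(e, f(e, e)), s(s(f(e, a)))), a)))  →  s(f(g(g(e, f(e, e)), s(s(f(e, a)))), a))   [R3 at 1]
3. s(f(g(g(e, f(e, e)), s(s(f(e, a)))), a))  →  s(g(g(e, f(e, e)), s(s(f(e, a)))))   [R1 at 1]
4. s(g(g(e, f(e, e)), s(s(f(e, a)))))  →  s(g(f(e, e), s(s(f(e, a)))))   [R3 at 1.1]
5. s(g(f(e, e), s(s(f(e, a)))))  →  s(g(e, s(s(f(e, a)))))   [R1 at 1.1]
6. s(g(e, s(s(f(e, a)))))  →  s(s(s(f(e, a))))   [R3 at 1]
7. s(s(s(f(e, a))))  →  s(s(s(e)))   [R1 at 1.1.1]

s(s(s(e)))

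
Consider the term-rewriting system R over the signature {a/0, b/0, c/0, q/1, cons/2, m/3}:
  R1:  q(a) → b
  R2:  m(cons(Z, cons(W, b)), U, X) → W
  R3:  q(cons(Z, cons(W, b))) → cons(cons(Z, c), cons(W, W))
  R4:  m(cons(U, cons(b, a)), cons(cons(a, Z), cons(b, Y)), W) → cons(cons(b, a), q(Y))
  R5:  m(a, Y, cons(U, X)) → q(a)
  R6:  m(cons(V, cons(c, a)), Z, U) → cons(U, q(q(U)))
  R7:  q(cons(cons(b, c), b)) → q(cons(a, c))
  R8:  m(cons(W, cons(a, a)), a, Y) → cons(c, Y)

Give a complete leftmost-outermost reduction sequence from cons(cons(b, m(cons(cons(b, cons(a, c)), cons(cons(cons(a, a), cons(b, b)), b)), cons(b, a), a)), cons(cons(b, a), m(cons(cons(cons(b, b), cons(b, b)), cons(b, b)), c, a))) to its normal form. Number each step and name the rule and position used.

cons(cons(b, cons(cons(a, a), cons(b, b))), cons(cons(b, a), b))

1. cons(cons(b, m(cons(cons(b, cons(a, c)), cons(cons(cons(a, a), cons(b, b)), b)), cons(b, a), a)), cons(cons(b, a), m(cons(cons(cons(b, b), cons(b, b)), cons(b, b)), c, a)))  →  cons(cons(b, cons(cons(a, a), cons(b, b))), cons(cons(b, a), m(cons(cons(cons(b, b), cons(b, b)), cons(b, b)), c, a)))   [R2 at 1.2]
2. cons(cons(b, cons(cons(a, a), cons(b, b))), cons(cons(b, a), m(cons(cons(cons(b, b), cons(b, b)), cons(b, b)), c, a)))  →  cons(cons(b, cons(cons(a, a), cons(b, b))), cons(cons(b, a), b))   [R2 at 2.2]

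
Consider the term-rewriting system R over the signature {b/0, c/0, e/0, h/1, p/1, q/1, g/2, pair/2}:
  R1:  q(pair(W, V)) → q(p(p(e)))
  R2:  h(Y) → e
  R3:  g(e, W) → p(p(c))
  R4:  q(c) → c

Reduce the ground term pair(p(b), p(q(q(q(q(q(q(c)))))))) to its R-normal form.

pair(p(b), p(c))

1. pair(p(b), p(q(q(q(q(q(q(c))))))))  →  pair(p(b), p(q(q(q(q(q(c)))))))   [R4 at 2.1.1.1.1.1.1]
2. pair(p(b), p(q(q(q(q(q(c)))))))  →  pair(p(b), p(q(q(q(q(c))))))   [R4 at 2.1.1.1.1.1]
3. pair(p(b), p(q(q(q(q(c))))))  →  pair(p(b), p(q(q(q(c)))))   [R4 at 2.1.1.1.1]
4. pair(p(b), p(q(q(q(c)))))  →  pair(p(b), p(q(q(c))))   [R4 at 2.1.1.1]
5. pair(p(b), p(q(q(c))))  →  pair(p(b), p(q(c)))   [R4 at 2.1.1]
6. pair(p(b), p(q(c)))  →  pair(p(b), p(c))   [R4 at 2.1]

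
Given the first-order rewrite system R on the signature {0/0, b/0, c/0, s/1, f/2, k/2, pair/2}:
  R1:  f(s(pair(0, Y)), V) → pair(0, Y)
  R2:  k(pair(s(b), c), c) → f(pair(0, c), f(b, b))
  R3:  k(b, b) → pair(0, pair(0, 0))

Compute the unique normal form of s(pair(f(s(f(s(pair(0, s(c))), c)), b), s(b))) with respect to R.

1. s(pair(f(s(f(s(pair(0, s(c))), c)), b), s(b)))  →  s(pair(f(s(pair(0, s(c))), b), s(b)))   [R1 at 1.1.1.1]
2. s(pair(f(s(pair(0, s(c))), b), s(b)))  →  s(pair(pair(0, s(c)), s(b)))   [R1 at 1.1]

s(pair(pair(0, s(c)), s(b)))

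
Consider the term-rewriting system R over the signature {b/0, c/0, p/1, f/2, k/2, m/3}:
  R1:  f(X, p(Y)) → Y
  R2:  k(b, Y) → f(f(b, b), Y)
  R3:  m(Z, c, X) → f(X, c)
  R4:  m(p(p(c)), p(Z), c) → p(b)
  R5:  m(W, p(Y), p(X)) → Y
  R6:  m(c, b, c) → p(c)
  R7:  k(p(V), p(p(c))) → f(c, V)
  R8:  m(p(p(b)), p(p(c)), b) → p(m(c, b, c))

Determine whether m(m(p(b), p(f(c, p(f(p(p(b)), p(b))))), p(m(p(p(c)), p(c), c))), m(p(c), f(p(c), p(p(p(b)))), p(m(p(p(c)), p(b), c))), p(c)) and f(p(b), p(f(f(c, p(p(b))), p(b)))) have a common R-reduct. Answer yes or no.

yes — NF(t₁) = b, NF(t₂) = b

Reduce t₁ = m(m(p(b), p(f(c, p(f(p(p(b)), p(b))))), p(m(p(p(c)), p(c), c))), m(p(c), f(p(c), p(p(p(b)))), p(m(p(p(c)), p(b), c))), p(c)):
1. m(m(p(b), p(f(c, p(f(p(p(b)), p(b))))), p(m(p(p(c)), p(c), c))), m(p(c), f(p(c), p(p(p(b)))), p(m(p(p(c)), p(b), c))), p(c))  →  m(f(c, p(f(p(p(b)), p(b)))), m(p(c), f(p(c), p(p(p(b)))), p(m(p(p(c)), p(b), c))), p(c))   [R5 at 1]
2. m(f(c, p(f(p(p(b)), p(b)))), m(p(c), f(p(c), p(p(p(b)))), p(m(p(p(c)), p(b), c))), p(c))  →  m(f(p(p(b)), p(b)), m(p(c), f(p(c), p(p(p(b)))), p(m(p(p(c)), p(b), c))), p(c))   [R1 at 1]
3. m(f(p(p(b)), p(b)), m(p(c), f(p(c), p(p(p(b)))), p(m(p(p(c)), p(b), c))), p(c))  →  m(b, m(p(c), f(p(c), p(p(p(b)))), p(m(p(p(c)), p(b), c))), p(c))   [R1 at 1]
4. m(b, m(p(c), f(p(c), p(p(p(b)))), p(m(p(p(c)), p(b), c))), p(c))  →  m(b, m(p(c), p(p(b)), p(m(p(p(c)), p(b), c))), p(c))   [R1 at 2.2]
5. m(b, m(p(c), p(p(b)), p(m(p(p(c)), p(b), c))), p(c))  →  m(b, p(b), p(c))   [R5 at 2]
6. m(b, p(b), p(c))  →  b   [R5 at ε]

Reduce t₂ = f(p(b), p(f(f(c, p(p(b))), p(b)))):
1. f(p(b), p(f(f(c, p(p(b))), p(b))))  →  f(f(c, p(p(b))), p(b))   [R1 at ε]
2. f(f(c, p(p(b))), p(b))  →  b   [R1 at ε]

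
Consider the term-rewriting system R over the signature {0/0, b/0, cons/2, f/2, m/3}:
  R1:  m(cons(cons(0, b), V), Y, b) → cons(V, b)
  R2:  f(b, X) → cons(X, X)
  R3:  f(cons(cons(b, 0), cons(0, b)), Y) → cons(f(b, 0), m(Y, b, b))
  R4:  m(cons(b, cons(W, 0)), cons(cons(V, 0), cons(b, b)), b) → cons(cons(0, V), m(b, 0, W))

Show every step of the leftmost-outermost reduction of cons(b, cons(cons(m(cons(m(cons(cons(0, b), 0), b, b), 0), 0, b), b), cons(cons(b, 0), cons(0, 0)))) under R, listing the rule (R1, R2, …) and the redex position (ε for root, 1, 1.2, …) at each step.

cons(b, cons(cons(cons(0, b), b), cons(cons(b, 0), cons(0, 0))))

1. cons(b, cons(cons(m(cons(m(cons(cons(0, b), 0), b, b), 0), 0, b), b), cons(cons(b, 0), cons(0, 0))))  →  cons(b, cons(cons(m(cons(cons(0, b), 0), 0, b), b), cons(cons(b, 0), cons(0, 0))))   [R1 at 2.1.1.1.1]
2. cons(b, cons(cons(m(cons(cons(0, b), 0), 0, b), b), cons(cons(b, 0), cons(0, 0))))  →  cons(b, cons(cons(cons(0, b), b), cons(cons(b, 0), cons(0, 0))))   [R1 at 2.1.1]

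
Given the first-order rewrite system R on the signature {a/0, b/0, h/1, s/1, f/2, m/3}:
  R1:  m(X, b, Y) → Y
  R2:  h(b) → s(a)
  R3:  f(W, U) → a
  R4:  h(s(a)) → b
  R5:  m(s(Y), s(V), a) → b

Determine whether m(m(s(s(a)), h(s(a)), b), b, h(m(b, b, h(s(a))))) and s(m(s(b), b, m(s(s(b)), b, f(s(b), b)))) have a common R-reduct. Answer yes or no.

yes — NF(t₁) = s(a), NF(t₂) = s(a)

Reduce t₁ = m(m(s(s(a)), h(s(a)), b), b, h(m(b, b, h(s(a))))):
1. m(m(s(s(a)), h(s(a)), b), b, h(m(b, b, h(s(a)))))  →  h(m(b, b, h(s(a))))   [R1 at ε]
2. h(m(b, b, h(s(a))))  →  h(h(s(a)))   [R1 at 1]
3. h(h(s(a)))  →  h(b)   [R4 at 1]
4. h(b)  →  s(a)   [R2 at ε]

Reduce t₂ = s(m(s(b), b, m(s(s(b)), b, f(s(b), b)))):
1. s(m(s(b), b, m(s(s(b)), b, f(s(b), b))))  →  s(m(s(s(b)), b, f(s(b), b)))   [R1 at 1]
2. s(m(s(s(b)), b, f(s(b), b)))  →  s(f(s(b), b))   [R1 at 1]
3. s(f(s(b), b))  →  s(a)   [R3 at 1]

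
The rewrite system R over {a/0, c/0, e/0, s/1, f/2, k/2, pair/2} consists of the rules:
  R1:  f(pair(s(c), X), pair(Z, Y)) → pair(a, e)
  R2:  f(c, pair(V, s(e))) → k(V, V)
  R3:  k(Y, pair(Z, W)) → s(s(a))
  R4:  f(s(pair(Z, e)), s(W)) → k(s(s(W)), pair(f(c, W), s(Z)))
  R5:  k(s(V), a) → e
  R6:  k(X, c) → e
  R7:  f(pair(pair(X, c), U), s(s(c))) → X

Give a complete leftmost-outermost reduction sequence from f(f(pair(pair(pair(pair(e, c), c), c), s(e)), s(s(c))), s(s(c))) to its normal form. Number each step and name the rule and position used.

e

1. f(f(pair(pair(pair(pair(e, c), c), c), s(e)), s(s(c))), s(s(c)))  →  f(pair(pair(e, c), c), s(s(c)))   [R7 at 1]
2. f(pair(pair(e, c), c), s(s(c)))  →  e   [R7 at ε]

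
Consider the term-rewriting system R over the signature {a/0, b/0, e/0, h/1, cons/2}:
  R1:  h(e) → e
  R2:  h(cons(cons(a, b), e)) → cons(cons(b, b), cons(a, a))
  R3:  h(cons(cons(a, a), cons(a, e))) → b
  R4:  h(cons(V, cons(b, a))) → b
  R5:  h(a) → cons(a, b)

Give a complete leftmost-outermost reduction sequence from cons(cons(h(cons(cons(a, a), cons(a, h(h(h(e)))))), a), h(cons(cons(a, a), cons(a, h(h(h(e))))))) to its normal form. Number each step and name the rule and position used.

1. cons(cons(h(cons(cons(a, a), cons(a, h(h(h(e)))))), a), h(cons(cons(a, a), cons(a, h(h(h(e)))))))  →  cons(cons(h(cons(cons(a, a), cons(a, h(h(e))))), a), h(cons(cons(a, a), cons(a, h(h(h(e)))))))   [R1 at 1.1.1.2.2.1.1]
2. cons(cons(h(cons(cons(a, a), cons(a, h(h(e))))), a), h(cons(cons(a, a), cons(a, h(h(h(e)))))))  →  cons(cons(h(cons(cons(a, a), cons(a, h(e)))), a), h(cons(cons(a, a), cons(a, h(h(h(e)))))))   [R1 at 1.1.1.2.2.1]
3. cons(cons(h(cons(cons(a, a), cons(a, h(e)))), a), h(cons(cons(a, a), cons(a, h(h(h(e)))))))  →  cons(cons(h(cons(cons(a, a), cons(a, e))), a), h(cons(cons(a, a), cons(a, h(h(h(e)))))))   [R1 at 1.1.1.2.2]
4. cons(cons(h(cons(cons(a, a), cons(a, e))), a), h(cons(cons(a, a), cons(a, h(h(h(e)))))))  →  cons(cons(b, a), h(cons(cons(a, a), cons(a, h(h(h(e)))))))   [R3 at 1.1]
5. cons(cons(b, a), h(cons(cons(a, a), cons(a, h(h(h(e)))))))  →  cons(cons(b, a), h(cons(cons(a, a), cons(a, h(h(e))))))   [R1 at 2.1.2.2.1.1]
6. cons(cons(b, a), h(cons(cons(a, a), cons(a, h(h(e))))))  →  cons(cons(b, a), h(cons(cons(a, a), cons(a, h(e)))))   [R1 at 2.1.2.2.1]
7. cons(cons(b, a), h(cons(cons(a, a), cons(a, h(e)))))  →  cons(cons(b, a), h(cons(cons(a, a), cons(a, e))))   [R1 at 2.1.2.2]
8. cons(cons(b, a), h(cons(cons(a, a), cons(a, e))))  →  cons(cons(b, a), b)   [R3 at 2]

cons(cons(b, a), b)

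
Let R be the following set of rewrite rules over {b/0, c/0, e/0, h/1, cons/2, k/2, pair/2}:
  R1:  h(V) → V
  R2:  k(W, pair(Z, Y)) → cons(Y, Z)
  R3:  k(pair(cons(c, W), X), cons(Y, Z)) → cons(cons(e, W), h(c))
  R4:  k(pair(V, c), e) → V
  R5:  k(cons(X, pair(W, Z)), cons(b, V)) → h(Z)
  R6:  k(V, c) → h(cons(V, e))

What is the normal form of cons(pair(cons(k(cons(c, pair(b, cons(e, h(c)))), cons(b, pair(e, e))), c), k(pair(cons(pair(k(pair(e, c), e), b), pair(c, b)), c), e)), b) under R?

cons(pair(cons(cons(e, c), c), cons(pair(e, b), pair(c, b))), b)

1. cons(pair(cons(k(cons(c, pair(b, cons(e, h(c)))), cons(b, pair(e, e))), c), k(pair(cons(pair(k(pair(e, c), e), b), pair(c, b)), c), e)), b)  →  cons(pair(cons(h(cons(e, h(c))), c), k(pair(cons(pair(k(pair(e, c), e), b), pair(c, b)), c), e)), b)   [R5 at 1.1.1]
2. cons(pair(cons(h(cons(e, h(c))), c), k(pair(cons(pair(k(pair(e, c), e), b), pair(c, b)), c), e)), b)  →  cons(pair(cons(cons(e, h(c)), c), k(pair(cons(pair(k(pair(e, c), e), b), pair(c, b)), c), e)), b)   [R1 at 1.1.1]
3. cons(pair(cons(cons(e, h(c)), c), k(pair(cons(pair(k(pair(e, c), e), b), pair(c, b)), c), e)), b)  →  cons(pair(cons(cons(e, c), c), k(pair(cons(pair(k(pair(e, c), e), b), pair(c, b)), c), e)), b)   [R1 at 1.1.1.2]
4. cons(pair(cons(cons(e, c), c), k(pair(cons(pair(k(pair(e, c), e), b), pair(c, b)), c), e)), b)  →  cons(pair(cons(cons(e, c), c), cons(pair(k(pair(e, c), e), b), pair(c, b))), b)   [R4 at 1.2]
5. cons(pair(cons(cons(e, c), c), cons(pair(k(pair(e, c), e), b), pair(c, b))), b)  →  cons(pair(cons(cons(e, c), c), cons(pair(e, b), pair(c, b))), b)   [R4 at 1.2.1.1]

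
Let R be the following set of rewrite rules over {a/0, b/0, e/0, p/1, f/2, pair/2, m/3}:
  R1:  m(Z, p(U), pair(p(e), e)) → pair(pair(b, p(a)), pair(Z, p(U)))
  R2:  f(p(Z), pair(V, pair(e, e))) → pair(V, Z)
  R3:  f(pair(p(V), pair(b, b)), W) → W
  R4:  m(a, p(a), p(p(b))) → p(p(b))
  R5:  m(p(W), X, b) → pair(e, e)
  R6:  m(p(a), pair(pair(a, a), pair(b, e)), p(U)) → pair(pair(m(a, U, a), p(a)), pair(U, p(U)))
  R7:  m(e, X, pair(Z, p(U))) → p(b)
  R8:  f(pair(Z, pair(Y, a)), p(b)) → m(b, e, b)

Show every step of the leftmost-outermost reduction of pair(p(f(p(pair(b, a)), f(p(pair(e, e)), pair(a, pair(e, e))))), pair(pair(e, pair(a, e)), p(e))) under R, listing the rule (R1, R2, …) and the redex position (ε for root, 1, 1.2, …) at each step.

1. pair(p(f(p(pair(b, a)), f(p(pair(e, e)), pair(a, pair(e, e))))), pair(pair(e, pair(a, e)), p(e)))  →  pair(p(f(p(pair(b, a)), pair(a, pair(e, e)))), pair(pair(e, pair(a, e)), p(e)))   [R2 at 1.1.2]
2. pair(p(f(p(pair(b, a)), pair(a, pair(e, e)))), pair(pair(e, pair(a, e)), p(e)))  →  pair(p(pair(a, pair(b, a))), pair(pair(e, pair(a, e)), p(e)))   [R2 at 1.1]

pair(p(pair(a, pair(b, a))), pair(pair(e, pair(a, e)), p(e)))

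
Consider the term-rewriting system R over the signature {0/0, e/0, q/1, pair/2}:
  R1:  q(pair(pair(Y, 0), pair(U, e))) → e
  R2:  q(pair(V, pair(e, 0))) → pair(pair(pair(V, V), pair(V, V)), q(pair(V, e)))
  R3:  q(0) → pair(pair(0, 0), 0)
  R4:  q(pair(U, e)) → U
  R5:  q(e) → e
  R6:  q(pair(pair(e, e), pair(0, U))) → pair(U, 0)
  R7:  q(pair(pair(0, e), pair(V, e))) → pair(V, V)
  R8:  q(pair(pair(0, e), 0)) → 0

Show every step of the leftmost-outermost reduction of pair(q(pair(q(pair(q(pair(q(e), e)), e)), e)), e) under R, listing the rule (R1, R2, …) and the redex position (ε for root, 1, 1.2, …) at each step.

1. pair(q(pair(q(pair(q(pair(q(e), e)), e)), e)), e)  →  pair(q(pair(q(pair(q(e), e)), e)), e)   [R4 at 1]
2. pair(q(pair(q(pair(q(e), e)), e)), e)  →  pair(q(pair(q(e), e)), e)   [R4 at 1]
3. pair(q(pair(q(e), e)), e)  →  pair(q(e), e)   [R4 at 1]
4. pair(q(e), e)  →  pair(e, e)   [R5 at 1]

pair(e, e)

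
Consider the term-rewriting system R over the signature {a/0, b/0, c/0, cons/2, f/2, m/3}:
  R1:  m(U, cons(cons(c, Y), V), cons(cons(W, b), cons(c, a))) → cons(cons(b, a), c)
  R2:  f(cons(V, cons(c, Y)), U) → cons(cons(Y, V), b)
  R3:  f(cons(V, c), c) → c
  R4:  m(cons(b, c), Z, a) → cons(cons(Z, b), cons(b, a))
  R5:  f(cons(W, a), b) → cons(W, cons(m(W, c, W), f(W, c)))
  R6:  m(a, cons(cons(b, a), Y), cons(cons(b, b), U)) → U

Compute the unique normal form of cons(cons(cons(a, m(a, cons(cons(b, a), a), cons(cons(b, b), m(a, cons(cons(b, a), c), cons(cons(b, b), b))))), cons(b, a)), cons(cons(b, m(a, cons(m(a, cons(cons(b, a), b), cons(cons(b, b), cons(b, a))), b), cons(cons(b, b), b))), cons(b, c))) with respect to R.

cons(cons(cons(a, b), cons(b, a)), cons(cons(b, b), cons(b, c)))

1. cons(cons(cons(a, m(a, cons(cons(b, a), a), cons(cons(b, b), m(a, cons(cons(b, a), c), cons(cons(b, b), b))))), cons(b, a)), cons(cons(b, m(a, cons(m(a, cons(cons(b, a), b), cons(cons(b, b), cons(b, a))), b), cons(cons(b, b), b))), cons(b, c)))  →  cons(cons(cons(a, m(a, cons(cons(b, a), c), cons(cons(b, b), b))), cons(b, a)), cons(cons(b, m(a, cons(m(a, cons(cons(b, a), b), cons(cons(b, b), cons(b, a))), b), cons(cons(b, b), b))), cons(b, c)))   [R6 at 1.1.2]
2. cons(cons(cons(a, m(a, cons(cons(b, a), c), cons(cons(b, b), b))), cons(b, a)), cons(cons(b, m(a, cons(m(a, cons(cons(b, a), b), cons(cons(b, b), cons(b, a))), b), cons(cons(b, b), b))), cons(b, c)))  →  cons(cons(cons(a, b), cons(b, a)), cons(cons(b, m(a, cons(m(a, cons(cons(b, a), b), cons(cons(b, b), cons(b, a))), b), cons(cons(b, b), b))), cons(b, c)))   [R6 at 1.1.2]
3. cons(cons(cons(a, b), cons(b, a)), cons(cons(b, m(a, cons(m(a, cons(cons(b, a), b), cons(cons(b, b), cons(b, a))), b), cons(cons(b, b), b))), cons(b, c)))  →  cons(cons(cons(a, b), cons(b, a)), cons(cons(b, m(a, cons(cons(b, a), b), cons(cons(b, b), b))), cons(b, c)))   [R6 at 2.1.2.2.1]
4. cons(cons(cons(a, b), cons(b, a)), cons(cons(b, m(a, cons(cons(b, a), b), cons(cons(b, b), b))), cons(b, c)))  →  cons(cons(cons(a, b), cons(b, a)), cons(cons(b, b), cons(b, c)))   [R6 at 2.1.2]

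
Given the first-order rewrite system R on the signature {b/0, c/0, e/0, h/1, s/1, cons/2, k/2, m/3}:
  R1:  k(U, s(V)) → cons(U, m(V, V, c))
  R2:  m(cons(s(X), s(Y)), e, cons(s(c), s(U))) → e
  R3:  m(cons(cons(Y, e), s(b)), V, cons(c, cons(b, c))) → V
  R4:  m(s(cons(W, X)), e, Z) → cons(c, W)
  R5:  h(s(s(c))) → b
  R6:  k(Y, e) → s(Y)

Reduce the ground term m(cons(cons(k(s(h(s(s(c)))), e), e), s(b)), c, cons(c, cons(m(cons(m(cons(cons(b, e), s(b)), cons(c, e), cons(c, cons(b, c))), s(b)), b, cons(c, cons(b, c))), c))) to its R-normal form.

1. m(cons(cons(k(s(h(s(s(c)))), e), e), s(b)), c, cons(c, cons(m(cons(m(cons(cons(b, e), s(b)), cons(c, e), cons(c, cons(b, c))), s(b)), b, cons(c, cons(b, c))), c)))  →  m(cons(cons(s(s(h(s(s(c))))), e), s(b)), c, cons(c, cons(m(cons(m(cons(cons(b, e), s(b)), cons(c, e), cons(c, cons(b, c))), s(b)), b, cons(c, cons(b, c))), c)))   [R6 at 1.1.1]
2. m(cons(cons(s(s(h(s(s(c))))), e), s(b)), c, cons(c, cons(m(cons(m(cons(cons(b, e), s(b)), cons(c, e), cons(c, cons(b, c))), s(b)), b, cons(c, cons(b, c))), c)))  →  m(cons(cons(s(s(b)), e), s(b)), c, cons(c, cons(m(cons(m(cons(cons(b, e), s(b)), cons(c, e), cons(c, cons(b, c))), s(b)), b, cons(c, cons(b, c))), c)))   [R5 at 1.1.1.1.1]
3. m(cons(cons(s(s(b)), e), s(b)), c, cons(c, cons(m(cons(m(cons(cons(b, e), s(b)), cons(c, e), cons(c, cons(b, c))), s(b)), b, cons(c, cons(b, c))), c)))  →  m(cons(cons(s(s(b)), e), s(b)), c, cons(c, cons(m(cons(cons(c, e), s(b)), b, cons(c, cons(b, c))), c)))   [R3 at 3.2.1.1.1]
4. m(cons(cons(s(s(b)), e), s(b)), c, cons(c, cons(m(cons(cons(c, e), s(b)), b, cons(c, cons(b, c))), c)))  →  m(cons(cons(s(s(b)), e), s(b)), c, cons(c, cons(b, c)))   [R3 at 3.2.1]
5. m(cons(cons(s(s(b)), e), s(b)), c, cons(c, cons(b, c)))  →  c   [R3 at ε]

c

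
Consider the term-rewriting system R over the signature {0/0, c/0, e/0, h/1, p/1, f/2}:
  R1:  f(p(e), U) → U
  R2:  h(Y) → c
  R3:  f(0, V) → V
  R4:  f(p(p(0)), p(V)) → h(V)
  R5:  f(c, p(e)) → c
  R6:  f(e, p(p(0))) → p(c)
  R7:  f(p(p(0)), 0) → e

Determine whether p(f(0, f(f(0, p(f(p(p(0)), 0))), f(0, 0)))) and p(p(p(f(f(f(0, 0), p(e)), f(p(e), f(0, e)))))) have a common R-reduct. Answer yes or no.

Reduce t₁ = p(f(0, f(f(0, p(f(p(p(0)), 0))), f(0, 0)))):
1. p(f(0, f(f(0, p(f(p(p(0)), 0))), f(0, 0))))  →  p(f(f(0, p(f(p(p(0)), 0))), f(0, 0)))   [R3 at 1]
2. p(f(f(0, p(f(p(p(0)), 0))), f(0, 0)))  →  p(f(p(f(p(p(0)), 0)), f(0, 0)))   [R3 at 1.1]
3. p(f(p(f(p(p(0)), 0)), f(0, 0)))  →  p(f(p(e), f(0, 0)))   [R7 at 1.1.1]
4. p(f(p(e), f(0, 0)))  →  p(f(0, 0))   [R1 at 1]
5. p(f(0, 0))  →  p(0)   [R3 at 1]

Reduce t₂ = p(p(p(f(f(f(0, 0), p(e)), f(p(e), f(0, e)))))):
1. p(p(p(f(f(f(0, 0), p(e)), f(p(e), f(0, e))))))  →  p(p(p(f(f(0, p(e)), f(p(e), f(0, e))))))   [R3 at 1.1.1.1.1]
2. p(p(p(f(f(0, p(e)), f(p(e), f(0, e))))))  →  p(p(p(f(p(e), f(p(e), f(0, e))))))   [R3 at 1.1.1.1]
3. p(p(p(f(p(e), f(p(e), f(0, e))))))  →  p(p(p(f(p(e), f(0, e)))))   [R1 at 1.1.1]
4. p(p(p(f(p(e), f(0, e)))))  →  p(p(p(f(0, e))))   [R1 at 1.1.1]
5. p(p(p(f(0, e))))  →  p(p(p(e)))   [R3 at 1.1.1]

no — NF(t₁) = p(0), NF(t₂) = p(p(p(e)))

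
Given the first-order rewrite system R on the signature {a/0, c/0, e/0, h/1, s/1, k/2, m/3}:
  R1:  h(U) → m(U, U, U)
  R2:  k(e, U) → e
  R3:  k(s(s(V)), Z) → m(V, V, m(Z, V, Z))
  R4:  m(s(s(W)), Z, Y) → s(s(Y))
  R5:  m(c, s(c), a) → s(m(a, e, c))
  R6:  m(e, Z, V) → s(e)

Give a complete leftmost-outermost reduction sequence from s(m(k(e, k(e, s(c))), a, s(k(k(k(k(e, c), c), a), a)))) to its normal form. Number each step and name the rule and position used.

1. s(m(k(e, k(e, s(c))), a, s(k(k(k(k(e, c), c), a), a))))  →  s(m(e, a, s(k(k(k(k(e, c), c), a), a))))   [R2 at 1.1]
2. s(m(e, a, s(k(k(k(k(e, c), c), a), a))))  →  s(s(e))   [R6 at 1]

s(s(e))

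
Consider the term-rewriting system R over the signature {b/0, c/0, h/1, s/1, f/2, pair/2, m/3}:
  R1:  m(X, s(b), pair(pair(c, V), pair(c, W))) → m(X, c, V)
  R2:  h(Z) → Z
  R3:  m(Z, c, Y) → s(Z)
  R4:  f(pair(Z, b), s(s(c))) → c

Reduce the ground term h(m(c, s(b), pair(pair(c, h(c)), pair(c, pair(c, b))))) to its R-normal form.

s(c)

1. h(m(c, s(b), pair(pair(c, h(c)), pair(c, pair(c, b)))))  →  m(c, s(b), pair(pair(c, h(c)), pair(c, pair(c, b))))   [R2 at ε]
2. m(c, s(b), pair(pair(c, h(c)), pair(c, pair(c, b))))  →  m(c, c, h(c))   [R1 at ε]
3. m(c, c, h(c))  →  s(c)   [R3 at ε]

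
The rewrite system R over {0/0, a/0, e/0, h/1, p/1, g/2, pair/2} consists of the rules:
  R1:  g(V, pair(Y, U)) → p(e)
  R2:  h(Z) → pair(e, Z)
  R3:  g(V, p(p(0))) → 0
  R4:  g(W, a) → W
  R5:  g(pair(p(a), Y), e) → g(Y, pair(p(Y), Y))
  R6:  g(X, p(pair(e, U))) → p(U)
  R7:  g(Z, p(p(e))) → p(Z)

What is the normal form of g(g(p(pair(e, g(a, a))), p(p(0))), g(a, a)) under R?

1. g(g(p(pair(e, g(a, a))), p(p(0))), g(a, a))  →  g(0, g(a, a))   [R3 at 1]
2. g(0, g(a, a))  →  g(0, a)   [R4 at 2]
3. g(0, a)  →  0   [R4 at ε]

0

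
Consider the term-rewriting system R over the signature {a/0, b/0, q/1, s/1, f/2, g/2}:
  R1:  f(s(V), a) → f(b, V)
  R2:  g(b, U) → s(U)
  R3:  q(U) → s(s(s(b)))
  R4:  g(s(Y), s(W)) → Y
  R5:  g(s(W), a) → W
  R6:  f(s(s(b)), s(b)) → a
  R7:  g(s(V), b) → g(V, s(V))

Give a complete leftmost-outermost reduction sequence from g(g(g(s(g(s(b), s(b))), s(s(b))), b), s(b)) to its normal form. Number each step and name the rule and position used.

b

1. g(g(g(s(g(s(b), s(b))), s(s(b))), b), s(b))  →  g(g(g(s(b), s(b)), b), s(b))   [R4 at 1.1]
2. g(g(g(s(b), s(b)), b), s(b))  →  g(g(b, b), s(b))   [R4 at 1.1]
3. g(g(b, b), s(b))  →  g(s(b), s(b))   [R2 at 1]
4. g(s(b), s(b))  →  b   [R4 at ε]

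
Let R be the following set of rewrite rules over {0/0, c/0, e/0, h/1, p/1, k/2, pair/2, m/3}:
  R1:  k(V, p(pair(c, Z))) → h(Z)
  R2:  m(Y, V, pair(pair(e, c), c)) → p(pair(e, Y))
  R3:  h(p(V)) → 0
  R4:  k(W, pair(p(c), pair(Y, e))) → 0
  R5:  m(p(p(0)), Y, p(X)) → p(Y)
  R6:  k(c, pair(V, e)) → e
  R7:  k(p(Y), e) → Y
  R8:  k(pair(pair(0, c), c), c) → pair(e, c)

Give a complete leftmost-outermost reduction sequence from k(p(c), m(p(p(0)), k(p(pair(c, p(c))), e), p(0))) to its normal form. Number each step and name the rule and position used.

0

1. k(p(c), m(p(p(0)), k(p(pair(c, p(c))), e), p(0)))  →  k(p(c), p(k(p(pair(c, p(c))), e)))   [R5 at 2]
2. k(p(c), p(k(p(pair(c, p(c))), e)))  →  k(p(c), p(pair(c, p(c))))   [R7 at 2.1]
3. k(p(c), p(pair(c, p(c))))  →  h(p(c))   [R1 at ε]
4. h(p(c))  →  0   [R3 at ε]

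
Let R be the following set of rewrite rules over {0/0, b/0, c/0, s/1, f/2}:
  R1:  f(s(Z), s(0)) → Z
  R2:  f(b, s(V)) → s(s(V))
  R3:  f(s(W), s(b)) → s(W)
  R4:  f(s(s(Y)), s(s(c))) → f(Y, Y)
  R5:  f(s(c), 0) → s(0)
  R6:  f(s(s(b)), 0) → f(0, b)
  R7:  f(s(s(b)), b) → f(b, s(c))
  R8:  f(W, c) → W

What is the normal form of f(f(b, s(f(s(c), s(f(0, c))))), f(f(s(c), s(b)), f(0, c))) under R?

1. f(f(b, s(f(s(c), s(f(0, c))))), f(f(s(c), s(b)), f(0, c)))  →  f(s(s(f(s(c), s(f(0, c))))), f(f(s(c), s(b)), f(0, c)))   [R2 at 1]
2. f(s(s(f(s(c), s(f(0, c))))), f(f(s(c), s(b)), f(0, c)))  →  f(s(s(f(s(c), s(0)))), f(f(s(c), s(b)), f(0, c)))   [R8 at 1.1.1.2.1]
3. f(s(s(f(s(c), s(0)))), f(f(s(c), s(b)), f(0, c)))  →  f(s(s(c)), f(f(s(c), s(b)), f(0, c)))   [R1 at 1.1.1]
4. f(s(s(c)), f(f(s(c), s(b)), f(0, c)))  →  f(s(s(c)), f(s(c), f(0, c)))   [R3 at 2.1]
5. f(s(s(c)), f(s(c), f(0, c)))  →  f(s(s(c)), f(s(c), 0))   [R8 at 2.2]
6. f(s(s(c)), f(s(c), 0))  →  f(s(s(c)), s(0))   [R5 at 2]
7. f(s(s(c)), s(0))  →  s(c)   [R1 at ε]

s(c)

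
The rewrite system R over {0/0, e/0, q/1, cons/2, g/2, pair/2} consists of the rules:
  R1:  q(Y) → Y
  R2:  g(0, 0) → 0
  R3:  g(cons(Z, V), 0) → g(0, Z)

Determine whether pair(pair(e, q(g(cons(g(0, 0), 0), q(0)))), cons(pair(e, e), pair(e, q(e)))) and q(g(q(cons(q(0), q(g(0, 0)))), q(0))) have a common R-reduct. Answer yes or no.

Reduce t₁ = pair(pair(e, q(g(cons(g(0, 0), 0), q(0)))), cons(pair(e, e), pair(e, q(e)))):
1. pair(pair(e, q(g(cons(g(0, 0), 0), q(0)))), cons(pair(e, e), pair(e, q(e))))  →  pair(pair(e, g(cons(g(0, 0), 0), q(0))), cons(pair(e, e), pair(e, q(e))))   [R1 at 1.2]
2. pair(pair(e, g(cons(g(0, 0), 0), q(0))), cons(pair(e, e), pair(e, q(e))))  →  pair(pair(e, g(cons(0, 0), q(0))), cons(pair(e, e), pair(e, q(e))))   [R2 at 1.2.1.1]
3. pair(pair(e, g(cons(0, 0), q(0))), cons(pair(e, e), pair(e, q(e))))  →  pair(pair(e, g(cons(0, 0), 0)), cons(pair(e, e), pair(e, q(e))))   [R1 at 1.2.2]
4. pair(pair(e, g(cons(0, 0), 0)), cons(pair(e, e), pair(e, q(e))))  →  pair(pair(e, g(0, 0)), cons(pair(e, e), pair(e, q(e))))   [R3 at 1.2]
5. pair(pair(e, g(0, 0)), cons(pair(e, e), pair(e, q(e))))  →  pair(pair(e, 0), cons(pair(e, e), pair(e, q(e))))   [R2 at 1.2]
6. pair(pair(e, 0), cons(pair(e, e), pair(e, q(e))))  →  pair(pair(e, 0), cons(pair(e, e), pair(e, e)))   [R1 at 2.2.2]

Reduce t₂ = q(g(q(cons(q(0), q(g(0, 0)))), q(0))):
1. q(g(q(cons(q(0), q(g(0, 0)))), q(0)))  →  g(q(cons(q(0), q(g(0, 0)))), q(0))   [R1 at ε]
2. g(q(cons(q(0), q(g(0, 0)))), q(0))  →  g(cons(q(0), q(g(0, 0))), q(0))   [R1 at 1]
3. g(cons(q(0), q(g(0, 0))), q(0))  →  g(cons(0, q(g(0, 0))), q(0))   [R1 at 1.1]
4. g(cons(0, q(g(0, 0))), q(0))  →  g(cons(0, g(0, 0)), q(0))   [R1 at 1.2]
5. g(cons(0, g(0, 0)), q(0))  →  g(cons(0, 0), q(0))   [R2 at 1.2]
6. g(cons(0, 0), q(0))  →  g(cons(0, 0), 0)   [R1 at 2]
7. g(cons(0, 0), 0)  →  g(0, 0)   [R3 at ε]
8. g(0, 0)  →  0   [R2 at ε]

no — NF(t₁) = pair(pair(e, 0), cons(pair(e, e), pair(e, e))), NF(t₂) = 0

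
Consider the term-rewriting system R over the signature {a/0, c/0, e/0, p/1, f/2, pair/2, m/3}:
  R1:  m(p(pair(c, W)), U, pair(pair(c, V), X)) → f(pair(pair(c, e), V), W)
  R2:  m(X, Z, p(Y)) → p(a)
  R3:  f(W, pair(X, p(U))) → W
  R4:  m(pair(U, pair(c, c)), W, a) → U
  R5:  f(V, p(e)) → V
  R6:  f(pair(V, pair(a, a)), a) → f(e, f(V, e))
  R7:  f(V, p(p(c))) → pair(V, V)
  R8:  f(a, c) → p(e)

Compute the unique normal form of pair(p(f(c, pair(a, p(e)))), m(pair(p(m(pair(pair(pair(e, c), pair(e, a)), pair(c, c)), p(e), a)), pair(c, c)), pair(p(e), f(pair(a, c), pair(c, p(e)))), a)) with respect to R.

pair(p(c), p(pair(pair(e, c), pair(e, a))))

1. pair(p(f(c, pair(a, p(e)))), m(pair(p(m(pair(pair(pair(e, c), pair(e, a)), pair(c, c)), p(e), a)), pair(c, c)), pair(p(e), f(pair(a, c), pair(c, p(e)))), a))  →  pair(p(c), m(pair(p(m(pair(pair(pair(e, c), pair(e, a)), pair(c, c)), p(e), a)), pair(c, c)), pair(p(e), f(pair(a, c), pair(c, p(e)))), a))   [R3 at 1.1]
2. pair(p(c), m(pair(p(m(pair(pair(pair(e, c), pair(e, a)), pair(c, c)), p(e), a)), pair(c, c)), pair(p(e), f(pair(a, c), pair(c, p(e)))), a))  →  pair(p(c), p(m(pair(pair(pair(e, c), pair(e, a)), pair(c, c)), p(e), a)))   [R4 at 2]
3. pair(p(c), p(m(pair(pair(pair(e, c), pair(e, a)), pair(c, c)), p(e), a)))  →  pair(p(c), p(pair(pair(e, c), pair(e, a))))   [R4 at 2.1]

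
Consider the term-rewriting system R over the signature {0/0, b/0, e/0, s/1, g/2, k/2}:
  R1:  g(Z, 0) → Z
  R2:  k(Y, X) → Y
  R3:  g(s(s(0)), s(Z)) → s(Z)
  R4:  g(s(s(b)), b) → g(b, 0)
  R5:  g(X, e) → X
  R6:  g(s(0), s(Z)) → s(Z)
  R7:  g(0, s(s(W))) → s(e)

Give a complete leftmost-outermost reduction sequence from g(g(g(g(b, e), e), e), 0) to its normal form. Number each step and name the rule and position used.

1. g(g(g(g(b, e), e), e), 0)  →  g(g(g(b, e), e), e)   [R1 at ε]
2. g(g(g(b, e), e), e)  →  g(g(b, e), e)   [R5 at ε]
3. g(g(b, e), e)  →  g(b, e)   [R5 at ε]
4. g(b, e)  →  b   [R5 at ε]

b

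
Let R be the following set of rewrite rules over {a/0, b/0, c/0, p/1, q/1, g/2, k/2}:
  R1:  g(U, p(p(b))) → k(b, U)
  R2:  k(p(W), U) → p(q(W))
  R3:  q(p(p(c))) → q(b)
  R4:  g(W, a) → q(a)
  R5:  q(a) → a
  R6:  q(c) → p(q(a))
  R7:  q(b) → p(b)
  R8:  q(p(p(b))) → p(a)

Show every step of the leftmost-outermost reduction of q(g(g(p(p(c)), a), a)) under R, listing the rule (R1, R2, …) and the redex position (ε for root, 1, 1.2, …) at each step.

1. q(g(g(p(p(c)), a), a))  →  q(q(a))   [R4 at 1]
2. q(q(a))  →  q(a)   [R5 at 1]
3. q(a)  →  a   [R5 at ε]

a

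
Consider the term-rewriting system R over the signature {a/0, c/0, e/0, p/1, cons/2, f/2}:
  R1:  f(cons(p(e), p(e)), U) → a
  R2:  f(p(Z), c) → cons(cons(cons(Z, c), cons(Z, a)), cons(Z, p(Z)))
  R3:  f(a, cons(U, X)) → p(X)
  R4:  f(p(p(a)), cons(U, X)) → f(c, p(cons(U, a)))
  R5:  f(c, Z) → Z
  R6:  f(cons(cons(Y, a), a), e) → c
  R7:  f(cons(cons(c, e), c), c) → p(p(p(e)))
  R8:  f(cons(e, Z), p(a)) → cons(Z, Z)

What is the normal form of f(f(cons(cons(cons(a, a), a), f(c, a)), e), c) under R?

c

1. f(f(cons(cons(cons(a, a), a), f(c, a)), e), c)  →  f(f(cons(cons(cons(a, a), a), a), e), c)   [R5 at 1.1.2]
2. f(f(cons(cons(cons(a, a), a), a), e), c)  →  f(c, c)   [R6 at 1]
3. f(c, c)  →  c   [R5 at ε]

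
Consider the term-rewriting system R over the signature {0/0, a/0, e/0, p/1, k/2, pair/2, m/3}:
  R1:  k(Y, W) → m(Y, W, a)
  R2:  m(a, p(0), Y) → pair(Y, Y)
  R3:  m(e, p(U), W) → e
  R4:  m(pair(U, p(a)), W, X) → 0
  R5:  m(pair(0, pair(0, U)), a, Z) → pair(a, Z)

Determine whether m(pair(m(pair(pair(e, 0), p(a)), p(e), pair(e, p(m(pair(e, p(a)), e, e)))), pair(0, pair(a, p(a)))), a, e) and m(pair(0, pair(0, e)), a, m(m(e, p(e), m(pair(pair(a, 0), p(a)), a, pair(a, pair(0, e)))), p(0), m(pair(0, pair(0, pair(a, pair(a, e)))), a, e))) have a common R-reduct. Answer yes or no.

yes — NF(t₁) = pair(a, e), NF(t₂) = pair(a, e)

Reduce t₁ = m(pair(m(pair(pair(e, 0), p(a)), p(e), pair(e, p(m(pair(e, p(a)), e, e)))), pair(0, pair(a, p(a)))), a, e):
1. m(pair(m(pair(pair(e, 0), p(a)), p(e), pair(e, p(m(pair(e, p(a)), e, e)))), pair(0, pair(a, p(a)))), a, e)  →  m(pair(0, pair(0, pair(a, p(a)))), a, e)   [R4 at 1.1]
2. m(pair(0, pair(0, pair(a, p(a)))), a, e)  →  pair(a, e)   [R5 at ε]

Reduce t₂ = m(pair(0, pair(0, e)), a, m(m(e, p(e), m(pair(pair(a, 0), p(a)), a, pair(a, pair(0, e)))), p(0), m(pair(0, pair(0, pair(a, pair(a, e)))), a, e))):
1. m(pair(0, pair(0, e)), a, m(m(e, p(e), m(pair(pair(a, 0), p(a)), a, pair(a, pair(0, e)))), p(0), m(pair(0, pair(0, pair(a, pair(a, e)))), a, e)))  →  pair(a, m(m(e, p(e), m(pair(pair(a, 0), p(a)), a, pair(a, pair(0, e)))), p(0), m(pair(0, pair(0, pair(a, pair(a, e)))), a, e)))   [R5 at ε]
2. pair(a, m(m(e, p(e), m(pair(pair(a, 0), p(a)), a, pair(a, pair(0, e)))), p(0), m(pair(0, pair(0, pair(a, pair(a, e)))), a, e)))  →  pair(a, m(e, p(0), m(pair(0, pair(0, pair(a, pair(a, e)))), a, e)))   [R3 at 2.1]
3. pair(a, m(e, p(0), m(pair(0, pair(0, pair(a, pair(a, e)))), a, e)))  →  pair(a, e)   [R3 at 2]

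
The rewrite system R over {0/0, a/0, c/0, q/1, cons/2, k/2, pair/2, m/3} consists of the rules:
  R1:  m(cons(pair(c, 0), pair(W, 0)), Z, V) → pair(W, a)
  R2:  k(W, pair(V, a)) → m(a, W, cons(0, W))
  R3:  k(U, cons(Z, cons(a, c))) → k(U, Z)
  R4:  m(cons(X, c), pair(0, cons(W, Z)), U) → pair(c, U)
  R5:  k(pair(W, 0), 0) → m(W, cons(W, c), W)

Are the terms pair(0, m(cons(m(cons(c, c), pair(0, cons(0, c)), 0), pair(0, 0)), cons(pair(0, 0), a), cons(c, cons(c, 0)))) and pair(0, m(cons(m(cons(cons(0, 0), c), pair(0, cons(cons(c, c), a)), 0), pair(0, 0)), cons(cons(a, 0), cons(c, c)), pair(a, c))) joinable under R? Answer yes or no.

yes — NF(t₁) = pair(0, pair(0, a)), NF(t₂) = pair(0, pair(0, a))

Reduce t₁ = pair(0, m(cons(m(cons(c, c), pair(0, cons(0, c)), 0), pair(0, 0)), cons(pair(0, 0), a), cons(c, cons(c, 0)))):
1. pair(0, m(cons(m(cons(c, c), pair(0, cons(0, c)), 0), pair(0, 0)), cons(pair(0, 0), a), cons(c, cons(c, 0))))  →  pair(0, m(cons(pair(c, 0), pair(0, 0)), cons(pair(0, 0), a), cons(c, cons(c, 0))))   [R4 at 2.1.1]
2. pair(0, m(cons(pair(c, 0), pair(0, 0)), cons(pair(0, 0), a), cons(c, cons(c, 0))))  →  pair(0, pair(0, a))   [R1 at 2]

Reduce t₂ = pair(0, m(cons(m(cons(cons(0, 0), c), pair(0, cons(cons(c, c), a)), 0), pair(0, 0)), cons(cons(a, 0), cons(c, c)), pair(a, c))):
1. pair(0, m(cons(m(cons(cons(0, 0), c), pair(0, cons(cons(c, c), a)), 0), pair(0, 0)), cons(cons(a, 0), cons(c, c)), pair(a, c)))  →  pair(0, m(cons(pair(c, 0), pair(0, 0)), cons(cons(a, 0), cons(c, c)), pair(a, c)))   [R4 at 2.1.1]
2. pair(0, m(cons(pair(c, 0), pair(0, 0)), cons(cons(a, 0), cons(c, c)), pair(a, c)))  →  pair(0, pair(0, a))   [R1 at 2]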